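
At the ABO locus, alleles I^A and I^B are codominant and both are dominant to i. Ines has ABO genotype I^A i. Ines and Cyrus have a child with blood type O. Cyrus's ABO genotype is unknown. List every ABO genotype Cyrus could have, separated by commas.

For each candidate genotype of Cyrus, check whether crossing it with I^A i can produce every observed child phenotype.
  I^A I^A → possible child types {A} ✗
  I^A I^B → possible child types {A, B, AB} ✗
  I^A i → possible child types {O, A} ✓
  I^B I^B → possible child types {B, AB} ✗
  I^B i → possible child types {O, A, B, AB} ✓
  i i → possible child types {O, A} ✓

I^A i, I^B i, i i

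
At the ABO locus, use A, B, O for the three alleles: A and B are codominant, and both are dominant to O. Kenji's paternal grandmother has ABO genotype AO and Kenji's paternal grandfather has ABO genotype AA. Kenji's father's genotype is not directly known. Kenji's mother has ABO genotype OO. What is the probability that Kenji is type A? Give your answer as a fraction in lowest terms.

Kenji's father's ABO genotype from AO × AA: 1/2 AA, 1/2 AO.
Crossing each possibility with the mother OO and summing P(type A): 1/2·1 + 1/2·1/2 = 3/4.

3/4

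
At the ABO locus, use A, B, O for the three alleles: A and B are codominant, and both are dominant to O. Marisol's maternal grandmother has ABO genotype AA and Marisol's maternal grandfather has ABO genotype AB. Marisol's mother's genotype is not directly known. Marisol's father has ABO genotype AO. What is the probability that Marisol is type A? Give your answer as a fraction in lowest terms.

3/4

Marisol's mother's ABO genotype from AA × AB: 1/2 AA, 1/2 AB.
Crossing each possibility with the father AO and summing P(type A): 1/2·1 + 1/2·1/2 = 3/4.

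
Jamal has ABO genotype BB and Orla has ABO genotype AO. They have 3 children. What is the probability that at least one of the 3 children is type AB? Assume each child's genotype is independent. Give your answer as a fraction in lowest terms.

7/8

ABO cross BB × AO → 1/2 B, 1/2 AB.
So P(type AB) = 1/2 per child.
P(none) = (1/2)^3 = 1/8; P(at least one) = 1 − 1/8 = 7/8.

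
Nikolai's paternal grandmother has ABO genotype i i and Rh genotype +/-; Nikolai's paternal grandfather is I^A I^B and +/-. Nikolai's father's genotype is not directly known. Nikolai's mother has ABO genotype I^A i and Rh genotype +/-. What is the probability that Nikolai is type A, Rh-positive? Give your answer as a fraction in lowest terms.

3/8

Nikolai's father's ABO genotype from i i × I^A I^B: 1/2 I^A i, 1/2 I^B i.
Crossing each possibility with the mother I^A i and summing P(type A): 1/2·3/4 + 1/2·1/4 = 1/2.
Similarly for Rh via the father's Rh distribution: P(Rh+) = 3/4.
Independent loci: 1/2 × 3/4 = 3/8.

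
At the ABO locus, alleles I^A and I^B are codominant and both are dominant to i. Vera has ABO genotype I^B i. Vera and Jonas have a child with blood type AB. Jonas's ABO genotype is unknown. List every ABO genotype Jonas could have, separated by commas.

I^A I^A, I^A I^B, I^A i

For each candidate genotype of Jonas, check whether crossing it with I^B i can produce every observed child phenotype.
  I^A I^A → possible child types {A, AB} ✓
  I^A I^B → possible child types {A, B, AB} ✓
  I^A i → possible child types {O, A, B, AB} ✓
  I^B I^B → possible child types {B} ✗
  I^B i → possible child types {O, B} ✗
  i i → possible child types {O, B} ✗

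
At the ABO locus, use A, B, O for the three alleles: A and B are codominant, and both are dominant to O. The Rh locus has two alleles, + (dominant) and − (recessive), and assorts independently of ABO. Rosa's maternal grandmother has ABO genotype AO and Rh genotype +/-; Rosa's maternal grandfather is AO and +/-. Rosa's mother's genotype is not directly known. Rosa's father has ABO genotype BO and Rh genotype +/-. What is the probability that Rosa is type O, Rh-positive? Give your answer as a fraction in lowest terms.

Rosa's mother's ABO genotype from AO × AO: 1/4 AA, 1/2 AO, 1/4 OO.
Crossing each possibility with the father BO and summing P(type O): 1/4·0 + 1/2·1/4 + 1/4·1/2 = 1/4.
Similarly for Rh via the mother's Rh distribution: P(Rh+) = 3/4.
Independent loci: 1/4 × 3/4 = 3/16.

3/16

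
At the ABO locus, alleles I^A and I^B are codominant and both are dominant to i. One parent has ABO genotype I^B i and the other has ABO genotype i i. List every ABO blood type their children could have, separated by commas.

O, B

Gametes from I^B i × i i give offspring ABO genotypes I^B i, i i, i.e. phenotypes O, B.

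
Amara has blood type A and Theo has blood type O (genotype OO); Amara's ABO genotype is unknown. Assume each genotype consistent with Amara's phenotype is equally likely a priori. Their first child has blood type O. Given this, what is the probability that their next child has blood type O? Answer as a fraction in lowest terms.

Possible genotypes: Amara ∈ {AA, AO}; Theo ∈ {OO}.
Weight each parental genotype pair by prior × P(type-O child):
  AO × OO: posterior weight 1; P(next child type O) = 1/2.
Weighted sum = 1/2.

1/2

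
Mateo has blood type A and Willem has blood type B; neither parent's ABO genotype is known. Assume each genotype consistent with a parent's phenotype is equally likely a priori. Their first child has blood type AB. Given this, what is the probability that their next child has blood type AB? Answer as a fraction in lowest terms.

Possible genotypes: Mateo ∈ {AA, AO}; Willem ∈ {BB, BO}.
Weight each parental genotype pair by prior × P(type-AB child):
  AA × BB: posterior weight 4/9; P(next child type AB) = 1.
  AA × BO: posterior weight 2/9; P(next child type AB) = 1/2.
  AO × BB: posterior weight 2/9; P(next child type AB) = 1/2.
  AO × BO: posterior weight 1/9; P(next child type AB) = 1/4.
Weighted sum = 25/36.

25/36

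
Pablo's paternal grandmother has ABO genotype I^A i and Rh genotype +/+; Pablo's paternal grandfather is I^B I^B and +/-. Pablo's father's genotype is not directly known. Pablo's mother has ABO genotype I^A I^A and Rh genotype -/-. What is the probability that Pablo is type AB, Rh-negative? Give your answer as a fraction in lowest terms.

Pablo's father's ABO genotype from I^A i × I^B I^B: 1/2 I^A I^B, 1/2 I^B i.
Crossing each possibility with the mother I^A I^A and summing P(type AB): 1/2·1/2 + 1/2·1/2 = 1/2.
Similarly for Rh via the father's Rh distribution: P(Rh-) = 1/4.
Independent loci: 1/2 × 1/4 = 1/8.

1/8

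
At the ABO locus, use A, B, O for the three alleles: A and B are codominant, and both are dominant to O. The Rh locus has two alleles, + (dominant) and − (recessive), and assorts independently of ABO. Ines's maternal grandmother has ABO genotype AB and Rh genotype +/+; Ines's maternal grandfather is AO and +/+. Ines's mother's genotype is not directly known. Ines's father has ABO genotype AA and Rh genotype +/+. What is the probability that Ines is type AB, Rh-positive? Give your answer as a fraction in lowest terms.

1/4

Ines's mother's ABO genotype from AB × AO: 1/4 AA, 1/4 AB, 1/4 AO, 1/4 BO.
Crossing each possibility with the father AA and summing P(type AB): 1/4·0 + 1/4·1/2 + 1/4·0 + 1/4·1/2 = 1/4.
Similarly for Rh via the mother's Rh distribution: P(Rh+) = 1.
Independent loci: 1/4 × 1 = 1/4.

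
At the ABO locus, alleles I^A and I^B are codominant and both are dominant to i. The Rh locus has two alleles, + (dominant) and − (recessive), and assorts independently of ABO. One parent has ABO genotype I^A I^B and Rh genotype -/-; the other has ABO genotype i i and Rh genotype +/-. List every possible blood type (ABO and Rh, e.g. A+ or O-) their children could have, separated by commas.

A+, A-, B+, B-

Gametes from I^A I^B × i i give offspring ABO genotypes I^A i, I^B i, i.e. phenotypes A, B.
Rh cross -/- × +/- → phenotypes Rh+, Rh-.
Combining independently: A+, A-, B+, B-.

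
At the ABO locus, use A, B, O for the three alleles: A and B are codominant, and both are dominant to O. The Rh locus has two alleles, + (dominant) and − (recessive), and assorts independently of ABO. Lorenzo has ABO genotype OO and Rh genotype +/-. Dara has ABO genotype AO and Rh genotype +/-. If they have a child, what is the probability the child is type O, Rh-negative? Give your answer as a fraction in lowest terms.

1/8

ABO cross OO × AO → offspring phenotypes: 1/2 O, 1/2 A.
Rh cross +/- × +/- → 3/4 Rh+, 1/4 Rh-.
Independent loci: P(type O, Rh-negative) = 1/2 × 1/4 = 1/8.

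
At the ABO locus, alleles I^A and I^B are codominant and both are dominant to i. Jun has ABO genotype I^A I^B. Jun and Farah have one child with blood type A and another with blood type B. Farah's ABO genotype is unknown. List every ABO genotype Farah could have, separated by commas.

For each candidate genotype of Farah, check whether crossing it with I^A I^B can produce every observed child phenotype.
  I^A I^A → possible child types {A, AB} ✗
  I^A I^B → possible child types {A, B, AB} ✓
  I^A i → possible child types {A, B, AB} ✓
  I^B I^B → possible child types {B, AB} ✗
  I^B i → possible child types {A, B, AB} ✓
  i i → possible child types {A, B} ✓

I^A I^B, I^A i, I^B i, i i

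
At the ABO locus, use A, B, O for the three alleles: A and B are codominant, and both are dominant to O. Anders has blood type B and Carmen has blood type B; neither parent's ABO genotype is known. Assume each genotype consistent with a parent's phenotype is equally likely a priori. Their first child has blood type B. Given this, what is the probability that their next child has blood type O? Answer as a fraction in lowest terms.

1/20

Possible genotypes: Anders ∈ {BB, BO}; Carmen ∈ {BB, BO}.
Weight each parental genotype pair by prior × P(type-B child):
  BB × BB: posterior weight 4/15; P(next child type O) = 0.
  BB × BO: posterior weight 4/15; P(next child type O) = 0.
  BO × BB: posterior weight 4/15; P(next child type O) = 0.
  BO × BO: posterior weight 1/5; P(next child type O) = 1/4.
Weighted sum = 1/20.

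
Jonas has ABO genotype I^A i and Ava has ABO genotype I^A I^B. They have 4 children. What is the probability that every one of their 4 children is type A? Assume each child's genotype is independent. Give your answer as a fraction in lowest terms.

1/16

ABO cross I^A i × I^A I^B → 1/2 A, 1/4 B, 1/4 AB.
So P(type A) = 1/2 per child.
All 4 independent: (1/2)^4 = 1/16.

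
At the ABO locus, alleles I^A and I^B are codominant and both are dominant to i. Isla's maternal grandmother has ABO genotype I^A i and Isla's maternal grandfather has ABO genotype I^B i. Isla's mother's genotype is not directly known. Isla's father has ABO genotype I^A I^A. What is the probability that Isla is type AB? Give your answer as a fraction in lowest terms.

1/4

Isla's mother's ABO genotype from I^A i × I^B i: 1/4 I^A I^B, 1/4 I^A i, 1/4 I^B i, 1/4 i i.
Crossing each possibility with the father I^A I^A and summing P(type AB): 1/4·1/2 + 1/4·0 + 1/4·1/2 + 1/4·0 = 1/4.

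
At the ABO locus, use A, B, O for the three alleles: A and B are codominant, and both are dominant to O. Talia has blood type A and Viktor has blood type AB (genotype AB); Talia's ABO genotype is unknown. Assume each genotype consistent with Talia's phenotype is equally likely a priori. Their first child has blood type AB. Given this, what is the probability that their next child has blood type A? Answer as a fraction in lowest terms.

Possible genotypes: Talia ∈ {AA, AO}; Viktor ∈ {AB}.
Weight each parental genotype pair by prior × P(type-AB child):
  AA × AB: posterior weight 2/3; P(next child type A) = 1/2.
  AO × AB: posterior weight 1/3; P(next child type A) = 1/2.
Weighted sum = 1/2.

1/2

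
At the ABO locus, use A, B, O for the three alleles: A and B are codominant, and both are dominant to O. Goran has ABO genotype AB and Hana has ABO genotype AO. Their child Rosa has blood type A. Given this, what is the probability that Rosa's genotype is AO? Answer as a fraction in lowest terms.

1/2

Cross AB × AO → 1/4 AA, 1/4 AB, 1/4 AO, 1/4 BO.
Type-A genotypes among offspring: AA (1/4), AO (1/4); total 1/2.
P(AO | type A) = (1/4) / (1/2) = 1/2.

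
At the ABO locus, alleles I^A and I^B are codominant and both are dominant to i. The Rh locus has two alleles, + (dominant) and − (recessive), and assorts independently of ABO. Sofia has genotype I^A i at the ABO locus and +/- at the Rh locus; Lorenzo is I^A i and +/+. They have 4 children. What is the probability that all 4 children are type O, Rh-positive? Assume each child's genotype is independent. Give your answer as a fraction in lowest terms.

1/256

ABO cross I^A i × I^A i → 1/4 O, 3/4 A.
Rh cross +/- × +/+ → 1 Rh+; so P(type O, Rh-positive) = 1/4 × 1 = 1/4 per child.
All 4 independent: (1/4)^4 = 1/256.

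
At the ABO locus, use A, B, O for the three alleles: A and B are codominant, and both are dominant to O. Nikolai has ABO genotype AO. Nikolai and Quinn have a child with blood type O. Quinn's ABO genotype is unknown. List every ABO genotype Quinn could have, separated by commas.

AO, BO, OO

For each candidate genotype of Quinn, check whether crossing it with AO can produce every observed child phenotype.
  AA → possible child types {A} ✗
  AB → possible child types {A, B, AB} ✗
  AO → possible child types {O, A} ✓
  BB → possible child types {B, AB} ✗
  BO → possible child types {O, A, B, AB} ✓
  OO → possible child types {O, A} ✓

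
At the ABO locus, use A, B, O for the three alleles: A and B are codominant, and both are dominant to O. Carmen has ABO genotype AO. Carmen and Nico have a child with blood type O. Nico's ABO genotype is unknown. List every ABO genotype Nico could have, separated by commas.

AO, BO, OO

For each candidate genotype of Nico, check whether crossing it with AO can produce every observed child phenotype.
  AA → possible child types {A} ✗
  AB → possible child types {A, B, AB} ✗
  AO → possible child types {O, A} ✓
  BB → possible child types {B, AB} ✗
  BO → possible child types {O, A, B, AB} ✓
  OO → possible child types {O, A} ✓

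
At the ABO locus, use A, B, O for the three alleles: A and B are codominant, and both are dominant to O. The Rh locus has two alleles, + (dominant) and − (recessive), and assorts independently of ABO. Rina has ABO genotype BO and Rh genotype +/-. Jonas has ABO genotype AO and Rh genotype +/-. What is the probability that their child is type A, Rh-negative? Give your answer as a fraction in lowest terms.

ABO cross BO × AO → offspring phenotypes: 1/4 O, 1/4 A, 1/4 B, 1/4 AB.
Rh cross +/- × +/- → 3/4 Rh+, 1/4 Rh-.
Independent loci: P(type A, Rh-negative) = 1/4 × 1/4 = 1/16.

1/16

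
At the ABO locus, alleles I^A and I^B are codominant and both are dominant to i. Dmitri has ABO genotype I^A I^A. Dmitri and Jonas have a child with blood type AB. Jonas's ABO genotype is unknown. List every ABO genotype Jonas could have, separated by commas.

For each candidate genotype of Jonas, check whether crossing it with I^A I^A can produce every observed child phenotype.
  I^A I^A → possible child types {A} ✗
  I^A I^B → possible child types {A, AB} ✓
  I^A i → possible child types {A} ✗
  I^B I^B → possible child types {AB} ✓
  I^B i → possible child types {A, AB} ✓
  i i → possible child types {A} ✗

I^A I^B, I^B I^B, I^B i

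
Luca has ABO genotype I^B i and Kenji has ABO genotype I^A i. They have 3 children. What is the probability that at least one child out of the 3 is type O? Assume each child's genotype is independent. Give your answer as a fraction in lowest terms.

37/64

ABO cross I^B i × I^A i → 1/4 O, 1/4 A, 1/4 B, 1/4 AB.
So P(type O) = 1/4 per child.
P(none) = (3/4)^3 = 27/64; P(at least one) = 1 − 27/64 = 37/64.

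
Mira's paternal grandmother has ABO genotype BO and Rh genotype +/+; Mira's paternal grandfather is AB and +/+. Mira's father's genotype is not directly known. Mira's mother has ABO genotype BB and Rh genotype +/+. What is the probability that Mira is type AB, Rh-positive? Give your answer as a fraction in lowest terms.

1/4

Mira's father's ABO genotype from BO × AB: 1/4 AB, 1/4 AO, 1/4 BB, 1/4 BO.
Crossing each possibility with the mother BB and summing P(type AB): 1/4·1/2 + 1/4·1/2 + 1/4·0 + 1/4·0 = 1/4.
Similarly for Rh via the father's Rh distribution: P(Rh+) = 1.
Independent loci: 1/4 × 1 = 1/4.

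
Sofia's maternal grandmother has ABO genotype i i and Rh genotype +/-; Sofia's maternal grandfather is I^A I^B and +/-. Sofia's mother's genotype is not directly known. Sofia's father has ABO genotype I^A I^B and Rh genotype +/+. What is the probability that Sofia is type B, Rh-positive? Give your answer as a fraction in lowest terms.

Sofia's mother's ABO genotype from i i × I^A I^B: 1/2 I^A i, 1/2 I^B i.
Crossing each possibility with the father I^A I^B and summing P(type B): 1/2·1/4 + 1/2·1/2 = 3/8.
Similarly for Rh via the mother's Rh distribution: P(Rh+) = 1.
Independent loci: 3/8 × 1 = 3/8.

3/8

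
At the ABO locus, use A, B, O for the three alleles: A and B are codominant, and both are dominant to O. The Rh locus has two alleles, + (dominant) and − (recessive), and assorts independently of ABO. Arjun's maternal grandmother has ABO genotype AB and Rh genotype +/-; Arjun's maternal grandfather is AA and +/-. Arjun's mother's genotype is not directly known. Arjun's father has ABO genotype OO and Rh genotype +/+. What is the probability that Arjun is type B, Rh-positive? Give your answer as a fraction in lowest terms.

1/4

Arjun's mother's ABO genotype from AB × AA: 1/2 AA, 1/2 AB.
Crossing each possibility with the father OO and summing P(type B): 1/2·0 + 1/2·1/2 = 1/4.
Similarly for Rh via the mother's Rh distribution: P(Rh+) = 1.
Independent loci: 1/4 × 1 = 1/4.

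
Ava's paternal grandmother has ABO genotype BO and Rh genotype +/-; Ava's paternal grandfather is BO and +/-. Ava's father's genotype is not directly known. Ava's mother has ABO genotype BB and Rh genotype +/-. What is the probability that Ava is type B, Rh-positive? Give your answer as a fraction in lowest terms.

3/4

Ava's father's ABO genotype from BO × BO: 1/4 BB, 1/2 BO, 1/4 OO.
Crossing each possibility with the mother BB and summing P(type B): 1/4·1 + 1/2·1 + 1/4·1 = 1.
Similarly for Rh via the father's Rh distribution: P(Rh+) = 3/4.
Independent loci: 1 × 3/4 = 3/4.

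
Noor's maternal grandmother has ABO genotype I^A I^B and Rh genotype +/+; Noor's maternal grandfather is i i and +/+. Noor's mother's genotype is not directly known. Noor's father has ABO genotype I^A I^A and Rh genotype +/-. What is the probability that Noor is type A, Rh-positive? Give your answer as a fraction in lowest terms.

Noor's mother's ABO genotype from I^A I^B × i i: 1/2 I^A i, 1/2 I^B i.
Crossing each possibility with the father I^A I^A and summing P(type A): 1/2·1 + 1/2·1/2 = 3/4.
Similarly for Rh via the mother's Rh distribution: P(Rh+) = 1.
Independent loci: 3/4 × 1 = 3/4.

3/4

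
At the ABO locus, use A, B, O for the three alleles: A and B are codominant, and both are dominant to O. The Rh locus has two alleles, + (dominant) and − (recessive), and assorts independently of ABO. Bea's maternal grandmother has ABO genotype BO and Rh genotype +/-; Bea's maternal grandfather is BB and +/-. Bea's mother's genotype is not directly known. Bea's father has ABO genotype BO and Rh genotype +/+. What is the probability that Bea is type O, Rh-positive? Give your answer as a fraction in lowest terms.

1/8

Bea's mother's ABO genotype from BO × BB: 1/2 BB, 1/2 BO.
Crossing each possibility with the father BO and summing P(type O): 1/2·0 + 1/2·1/4 = 1/8.
Similarly for Rh via the mother's Rh distribution: P(Rh+) = 1.
Independent loci: 1/8 × 1 = 1/8.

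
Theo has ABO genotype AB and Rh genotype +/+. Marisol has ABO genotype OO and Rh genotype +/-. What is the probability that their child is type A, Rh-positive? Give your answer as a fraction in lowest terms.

1/2

ABO cross AB × OO → offspring phenotypes: 1/2 A, 1/2 B.
Rh cross +/+ × +/- → 1 Rh+.
Independent loci: P(type A, Rh-positive) = 1/2 × 1 = 1/2.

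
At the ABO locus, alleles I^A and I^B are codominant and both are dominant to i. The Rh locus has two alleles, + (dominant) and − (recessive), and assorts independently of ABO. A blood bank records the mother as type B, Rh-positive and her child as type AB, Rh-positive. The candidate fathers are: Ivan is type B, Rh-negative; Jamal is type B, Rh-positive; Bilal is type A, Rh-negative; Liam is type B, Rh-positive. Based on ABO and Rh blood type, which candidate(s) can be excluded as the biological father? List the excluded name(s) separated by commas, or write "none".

Ivan, Jamal, Liam

A candidate is excluded only if no genotype consistent with his phenotype could produce a type AB, Rh-positive child with a type B, Rh-positive mother.
Ivan (type B, Rh-): no genotype consistent with that phenotype can produce a type-AB Rh+ child with a type-B mother.
Jamal (type B, Rh+): no genotype consistent with that phenotype can produce a type-AB Rh+ child with a type-B mother.
Liam (type B, Rh+): no genotype consistent with that phenotype can produce a type-AB Rh+ child with a type-B mother.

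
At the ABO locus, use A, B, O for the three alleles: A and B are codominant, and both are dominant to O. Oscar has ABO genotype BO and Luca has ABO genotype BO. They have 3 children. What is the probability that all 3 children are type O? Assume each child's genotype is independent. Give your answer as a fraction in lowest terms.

1/64

ABO cross BO × BO → 1/4 O, 3/4 B.
So P(type O) = 1/4 per child.
All 3 independent: (1/4)^3 = 1/64.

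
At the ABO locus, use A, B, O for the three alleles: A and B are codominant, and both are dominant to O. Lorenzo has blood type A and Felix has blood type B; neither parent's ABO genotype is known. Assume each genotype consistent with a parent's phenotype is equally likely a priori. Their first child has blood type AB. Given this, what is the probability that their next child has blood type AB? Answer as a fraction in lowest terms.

25/36

Possible genotypes: Lorenzo ∈ {AA, AO}; Felix ∈ {BB, BO}.
Weight each parental genotype pair by prior × P(type-AB child):
  AA × BB: posterior weight 4/9; P(next child type AB) = 1.
  AA × BO: posterior weight 2/9; P(next child type AB) = 1/2.
  AO × BB: posterior weight 2/9; P(next child type AB) = 1/2.
  AO × BO: posterior weight 1/9; P(next child type AB) = 1/4.
Weighted sum = 25/36.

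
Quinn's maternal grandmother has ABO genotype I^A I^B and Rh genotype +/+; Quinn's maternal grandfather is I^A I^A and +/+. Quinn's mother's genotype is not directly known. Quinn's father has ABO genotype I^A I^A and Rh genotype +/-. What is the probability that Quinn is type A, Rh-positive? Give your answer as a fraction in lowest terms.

Quinn's mother's ABO genotype from I^A I^B × I^A I^A: 1/2 I^A I^A, 1/2 I^A I^B.
Crossing each possibility with the father I^A I^A and summing P(type A): 1/2·1 + 1/2·1/2 = 3/4.
Similarly for Rh via the mother's Rh distribution: P(Rh+) = 1.
Independent loci: 3/4 × 1 = 3/4.

3/4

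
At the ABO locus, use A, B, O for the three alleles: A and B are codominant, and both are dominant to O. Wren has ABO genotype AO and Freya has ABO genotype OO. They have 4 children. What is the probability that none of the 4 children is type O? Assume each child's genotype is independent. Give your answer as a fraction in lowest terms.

1/16

ABO cross AO × OO → 1/2 O, 1/2 A.
So P(type O) = 1/2 per child.
P(not type O) = 1/2 for one child; (1/2)^4 = 1/16.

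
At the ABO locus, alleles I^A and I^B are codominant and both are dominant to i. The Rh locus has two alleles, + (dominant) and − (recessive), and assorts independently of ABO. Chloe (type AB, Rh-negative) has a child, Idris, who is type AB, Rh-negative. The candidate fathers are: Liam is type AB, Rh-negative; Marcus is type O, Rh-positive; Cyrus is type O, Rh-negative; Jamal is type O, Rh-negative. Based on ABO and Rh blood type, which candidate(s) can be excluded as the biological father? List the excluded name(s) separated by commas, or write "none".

Marcus, Cyrus, Jamal

A candidate is excluded only if no genotype consistent with his phenotype could produce a type AB, Rh-negative child with a type AB, Rh-negative mother.
Marcus (type O, Rh+): no genotype consistent with that phenotype can produce a type-AB Rh- child with a type-AB mother.
Cyrus (type O, Rh-): no genotype consistent with that phenotype can produce a type-AB Rh- child with a type-AB mother.
Jamal (type O, Rh-): no genotype consistent with that phenotype can produce a type-AB Rh- child with a type-AB mother.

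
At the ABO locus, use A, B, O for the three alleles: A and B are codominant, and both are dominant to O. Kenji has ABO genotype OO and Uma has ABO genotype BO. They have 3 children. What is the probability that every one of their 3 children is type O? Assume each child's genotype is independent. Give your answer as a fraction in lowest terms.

ABO cross OO × BO → 1/2 O, 1/2 B.
So P(type O) = 1/2 per child.
All 3 independent: (1/2)^3 = 1/8.

1/8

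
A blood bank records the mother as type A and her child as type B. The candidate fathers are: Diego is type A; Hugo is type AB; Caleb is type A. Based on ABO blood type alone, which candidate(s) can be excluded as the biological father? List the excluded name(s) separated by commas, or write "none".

Diego, Caleb

A candidate is excluded only if no genotype consistent with his phenotype could produce a type B child with a type A mother.
Diego (type A): no genotype consistent with that phenotype can produce a type-B child with a type-A mother.
Caleb (type A): no genotype consistent with that phenotype can produce a type-B child with a type-A mother.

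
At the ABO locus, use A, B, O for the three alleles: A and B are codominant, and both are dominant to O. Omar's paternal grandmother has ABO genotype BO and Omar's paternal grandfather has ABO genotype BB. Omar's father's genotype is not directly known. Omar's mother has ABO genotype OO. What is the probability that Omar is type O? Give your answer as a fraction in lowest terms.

1/4

Omar's father's ABO genotype from BO × BB: 1/2 BB, 1/2 BO.
Crossing each possibility with the mother OO and summing P(type O): 1/2·0 + 1/2·1/2 = 1/4.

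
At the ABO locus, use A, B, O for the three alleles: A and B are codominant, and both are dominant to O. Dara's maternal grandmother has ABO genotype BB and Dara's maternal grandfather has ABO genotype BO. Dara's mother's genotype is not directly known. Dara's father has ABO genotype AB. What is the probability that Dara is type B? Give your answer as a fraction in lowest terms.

1/2

Dara's mother's ABO genotype from BB × BO: 1/2 BB, 1/2 BO.
Crossing each possibility with the father AB and summing P(type B): 1/2·1/2 + 1/2·1/2 = 1/2.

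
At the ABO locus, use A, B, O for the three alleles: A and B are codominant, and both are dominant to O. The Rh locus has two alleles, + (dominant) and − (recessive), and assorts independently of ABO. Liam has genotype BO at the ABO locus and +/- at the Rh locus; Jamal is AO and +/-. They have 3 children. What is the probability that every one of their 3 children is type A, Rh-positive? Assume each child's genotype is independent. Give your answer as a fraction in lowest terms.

27/4096

ABO cross BO × AO → 1/4 O, 1/4 A, 1/4 B, 1/4 AB.
Rh cross +/- × +/- → 3/4 Rh+, 1/4 Rh-; so P(type A, Rh-positive) = 1/4 × 3/4 = 3/16 per child.
All 3 independent: (3/16)^3 = 27/4096.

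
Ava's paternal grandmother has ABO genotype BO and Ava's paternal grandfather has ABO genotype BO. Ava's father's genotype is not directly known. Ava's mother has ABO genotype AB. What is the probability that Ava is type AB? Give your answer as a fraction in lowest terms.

Ava's father's ABO genotype from BO × BO: 1/4 BB, 1/2 BO, 1/4 OO.
Crossing each possibility with the mother AB and summing P(type AB): 1/4·1/2 + 1/2·1/4 + 1/4·0 = 1/4.

1/4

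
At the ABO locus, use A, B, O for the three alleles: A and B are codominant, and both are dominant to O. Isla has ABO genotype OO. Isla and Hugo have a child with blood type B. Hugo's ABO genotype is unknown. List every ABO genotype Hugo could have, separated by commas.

For each candidate genotype of Hugo, check whether crossing it with OO can produce every observed child phenotype.
  AA → possible child types {A} ✗
  AB → possible child types {A, B} ✓
  AO → possible child types {O, A} ✗
  BB → possible child types {B} ✓
  BO → possible child types {O, B} ✓
  OO → possible child types {O} ✗

AB, BB, BO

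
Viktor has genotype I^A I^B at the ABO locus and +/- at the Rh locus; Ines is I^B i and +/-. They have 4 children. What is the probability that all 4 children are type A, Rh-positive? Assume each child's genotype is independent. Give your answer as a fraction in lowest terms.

ABO cross I^A I^B × I^B i → 1/4 A, 1/2 B, 1/4 AB.
Rh cross +/- × +/- → 3/4 Rh+, 1/4 Rh-; so P(type A, Rh-positive) = 1/4 × 3/4 = 3/16 per child.
All 4 independent: (3/16)^4 = 81/65536.

81/65536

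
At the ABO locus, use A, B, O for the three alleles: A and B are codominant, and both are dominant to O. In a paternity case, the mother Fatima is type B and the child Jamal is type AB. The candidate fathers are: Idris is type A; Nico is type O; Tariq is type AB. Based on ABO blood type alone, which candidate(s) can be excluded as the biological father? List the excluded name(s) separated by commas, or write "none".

A candidate is excluded only if no genotype consistent with his phenotype could produce a type AB child with a type B mother.
Nico (type O): no genotype consistent with that phenotype can produce a type-AB child with a type-B mother.

Nico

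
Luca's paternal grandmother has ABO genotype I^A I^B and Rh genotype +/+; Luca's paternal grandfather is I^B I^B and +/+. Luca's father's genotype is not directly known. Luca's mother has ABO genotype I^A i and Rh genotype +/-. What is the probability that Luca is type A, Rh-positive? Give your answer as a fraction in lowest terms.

1/4

Luca's father's ABO genotype from I^A I^B × I^B I^B: 1/2 I^A I^B, 1/2 I^B I^B.
Crossing each possibility with the mother I^A i and summing P(type A): 1/2·1/2 + 1/2·0 = 1/4.
Similarly for Rh via the father's Rh distribution: P(Rh+) = 1.
Independent loci: 1/4 × 1 = 1/4.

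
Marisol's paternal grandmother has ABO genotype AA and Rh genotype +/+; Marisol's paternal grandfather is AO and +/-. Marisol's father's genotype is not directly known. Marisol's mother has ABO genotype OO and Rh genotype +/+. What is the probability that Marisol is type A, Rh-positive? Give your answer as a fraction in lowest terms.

3/4

Marisol's father's ABO genotype from AA × AO: 1/2 AA, 1/2 AO.
Crossing each possibility with the mother OO and summing P(type A): 1/2·1 + 1/2·1/2 = 3/4.
Similarly for Rh via the father's Rh distribution: P(Rh+) = 1.
Independent loci: 3/4 × 1 = 3/4.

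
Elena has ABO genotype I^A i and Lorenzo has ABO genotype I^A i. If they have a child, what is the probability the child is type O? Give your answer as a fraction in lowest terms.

1/4

ABO cross I^A i × I^A i → offspring phenotypes: 1/4 O, 3/4 A.
So P(type O) = 1/4.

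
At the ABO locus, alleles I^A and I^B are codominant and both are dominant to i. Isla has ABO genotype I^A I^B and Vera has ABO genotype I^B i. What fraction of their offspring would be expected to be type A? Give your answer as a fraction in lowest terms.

1/4

ABO cross I^A I^B × I^B i → offspring phenotypes: 1/4 A, 1/2 B, 1/4 AB.
So P(type A) = 1/4.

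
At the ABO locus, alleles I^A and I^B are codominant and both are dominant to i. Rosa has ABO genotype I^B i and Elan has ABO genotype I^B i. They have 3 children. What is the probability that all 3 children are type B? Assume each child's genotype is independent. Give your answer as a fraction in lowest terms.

ABO cross I^B i × I^B i → 1/4 O, 3/4 B.
So P(type B) = 3/4 per child.
All 3 independent: (3/4)^3 = 27/64.

27/64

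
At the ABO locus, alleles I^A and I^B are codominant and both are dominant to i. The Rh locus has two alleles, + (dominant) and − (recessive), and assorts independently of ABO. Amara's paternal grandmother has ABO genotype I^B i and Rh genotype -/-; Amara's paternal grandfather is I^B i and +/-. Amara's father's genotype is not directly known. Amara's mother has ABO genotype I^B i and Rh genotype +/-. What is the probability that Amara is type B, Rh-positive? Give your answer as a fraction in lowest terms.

Amara's father's ABO genotype from I^B i × I^B i: 1/4 I^B I^B, 1/2 I^B i, 1/4 i i.
Crossing each possibility with the mother I^B i and summing P(type B): 1/4·1 + 1/2·3/4 + 1/4·1/2 = 3/4.
Similarly for Rh via the father's Rh distribution: P(Rh+) = 5/8.
Independent loci: 3/4 × 5/8 = 15/32.

15/32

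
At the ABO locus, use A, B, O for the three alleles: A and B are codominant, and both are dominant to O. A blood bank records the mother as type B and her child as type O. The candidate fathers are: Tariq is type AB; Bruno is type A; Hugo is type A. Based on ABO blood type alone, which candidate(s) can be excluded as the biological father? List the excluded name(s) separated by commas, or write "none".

Tariq

A candidate is excluded only if no genotype consistent with his phenotype could produce a type O child with a type B mother.
Tariq (type AB): no genotype consistent with that phenotype can produce a type-O child with a type-B mother.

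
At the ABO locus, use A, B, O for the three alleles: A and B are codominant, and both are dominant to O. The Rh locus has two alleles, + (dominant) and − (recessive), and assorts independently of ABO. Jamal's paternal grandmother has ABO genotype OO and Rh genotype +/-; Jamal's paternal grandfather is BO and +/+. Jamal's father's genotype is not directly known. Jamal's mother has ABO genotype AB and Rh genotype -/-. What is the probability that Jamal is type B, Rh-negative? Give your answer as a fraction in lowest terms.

Jamal's father's ABO genotype from OO × BO: 1/2 BO, 1/2 OO.
Crossing each possibility with the mother AB and summing P(type B): 1/2·1/2 + 1/2·1/2 = 1/2.
Similarly for Rh via the father's Rh distribution: P(Rh-) = 1/4.
Independent loci: 1/2 × 1/4 = 1/8.

1/8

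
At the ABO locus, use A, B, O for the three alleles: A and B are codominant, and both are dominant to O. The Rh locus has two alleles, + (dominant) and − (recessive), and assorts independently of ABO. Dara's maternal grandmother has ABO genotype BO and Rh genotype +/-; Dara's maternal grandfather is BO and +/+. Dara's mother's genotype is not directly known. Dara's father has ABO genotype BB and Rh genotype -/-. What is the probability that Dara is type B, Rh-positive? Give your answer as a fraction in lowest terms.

Dara's mother's ABO genotype from BO × BO: 1/4 BB, 1/2 BO, 1/4 OO.
Crossing each possibility with the father BB and summing P(type B): 1/4·1 + 1/2·1 + 1/4·1 = 1.
Similarly for Rh via the mother's Rh distribution: P(Rh+) = 3/4.
Independent loci: 1 × 3/4 = 3/4.

3/4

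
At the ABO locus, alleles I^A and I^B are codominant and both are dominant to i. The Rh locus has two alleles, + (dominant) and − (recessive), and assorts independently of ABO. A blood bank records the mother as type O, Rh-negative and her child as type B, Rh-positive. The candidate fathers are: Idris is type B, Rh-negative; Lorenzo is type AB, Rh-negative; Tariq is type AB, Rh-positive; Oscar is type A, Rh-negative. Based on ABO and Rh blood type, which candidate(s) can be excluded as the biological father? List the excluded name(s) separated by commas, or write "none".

A candidate is excluded only if no genotype consistent with his phenotype could produce a type B, Rh-positive child with a type O, Rh-negative mother.
Idris (type B, Rh-): no genotype consistent with that phenotype can produce a type-B Rh+ child with a type-O mother.
Lorenzo (type AB, Rh-): no genotype consistent with that phenotype can produce a type-B Rh+ child with a type-O mother.
Oscar (type A, Rh-): no genotype consistent with that phenotype can produce a type-B Rh+ child with a type-O mother.

Idris, Lorenzo, Oscar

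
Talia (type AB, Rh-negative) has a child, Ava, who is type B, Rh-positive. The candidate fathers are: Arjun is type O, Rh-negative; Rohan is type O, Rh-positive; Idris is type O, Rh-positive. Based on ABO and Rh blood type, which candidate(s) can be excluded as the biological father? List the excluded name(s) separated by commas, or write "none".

Arjun

A candidate is excluded only if no genotype consistent with his phenotype could produce a type B, Rh-positive child with a type AB, Rh-negative mother.
Arjun (type O, Rh-): no genotype consistent with that phenotype can produce a type-B Rh+ child with a type-AB mother.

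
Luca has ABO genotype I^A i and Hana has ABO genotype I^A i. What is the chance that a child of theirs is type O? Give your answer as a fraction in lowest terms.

ABO cross I^A i × I^A i → offspring phenotypes: 1/4 O, 3/4 A.
So P(type O) = 1/4.

1/4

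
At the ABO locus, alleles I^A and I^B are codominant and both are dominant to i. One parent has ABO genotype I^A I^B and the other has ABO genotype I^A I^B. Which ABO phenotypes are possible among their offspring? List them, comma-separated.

Gametes from I^A I^B × I^A I^B give offspring ABO genotypes I^A I^A, I^A I^B, I^B I^B, i.e. phenotypes A, B, AB.

A, B, AB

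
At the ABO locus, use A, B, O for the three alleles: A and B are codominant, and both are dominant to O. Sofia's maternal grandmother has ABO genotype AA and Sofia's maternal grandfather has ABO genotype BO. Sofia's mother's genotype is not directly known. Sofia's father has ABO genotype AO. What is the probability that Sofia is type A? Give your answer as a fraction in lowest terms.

Sofia's mother's ABO genotype from AA × BO: 1/2 AB, 1/2 AO.
Crossing each possibility with the father AO and summing P(type A): 1/2·1/2 + 1/2·3/4 = 5/8.

5/8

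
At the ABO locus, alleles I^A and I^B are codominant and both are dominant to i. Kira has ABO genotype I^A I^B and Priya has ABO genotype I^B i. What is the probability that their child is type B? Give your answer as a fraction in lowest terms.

ABO cross I^A I^B × I^B i → offspring phenotypes: 1/4 A, 1/2 B, 1/4 AB.
So P(type B) = 1/2.

1/2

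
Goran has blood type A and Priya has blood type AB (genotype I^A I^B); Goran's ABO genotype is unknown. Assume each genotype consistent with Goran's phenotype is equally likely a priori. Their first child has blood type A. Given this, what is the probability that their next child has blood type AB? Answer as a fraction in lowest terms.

3/8

Possible genotypes: Goran ∈ {I^A I^A, I^A i}; Priya ∈ {I^A I^B}.
Weight each parental genotype pair by prior × P(type-A child):
  I^A I^A × I^A I^B: posterior weight 1/2; P(next child type AB) = 1/2.
  I^A i × I^A I^B: posterior weight 1/2; P(next child type AB) = 1/4.
Weighted sum = 3/8.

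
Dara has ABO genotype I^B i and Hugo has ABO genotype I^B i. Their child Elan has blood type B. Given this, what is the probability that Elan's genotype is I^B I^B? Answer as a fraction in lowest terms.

1/3

Cross I^B i × I^B i → 1/4 I^B I^B, 1/2 I^B i, 1/4 i i.
Type-B genotypes among offspring: I^B I^B (1/4), I^B i (1/2); total 3/4.
P(I^B I^B | type B) = (1/4) / (3/4) = 1/3.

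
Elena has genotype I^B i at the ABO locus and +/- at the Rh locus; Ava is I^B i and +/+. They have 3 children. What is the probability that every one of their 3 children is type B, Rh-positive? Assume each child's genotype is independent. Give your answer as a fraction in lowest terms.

27/64

ABO cross I^B i × I^B i → 1/4 O, 3/4 B.
Rh cross +/- × +/+ → 1 Rh+; so P(type B, Rh-positive) = 3/4 × 1 = 3/4 per child.
All 3 independent: (3/4)^3 = 27/64.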